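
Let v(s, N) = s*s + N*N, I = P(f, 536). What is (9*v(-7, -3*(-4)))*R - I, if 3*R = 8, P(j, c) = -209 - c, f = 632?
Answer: 5377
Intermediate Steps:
I = -745 (I = -209 - 1*536 = -209 - 536 = -745)
R = 8/3 (R = (⅓)*8 = 8/3 ≈ 2.6667)
v(s, N) = N² + s² (v(s, N) = s² + N² = N² + s²)
(9*v(-7, -3*(-4)))*R - I = (9*((-3*(-4))² + (-7)²))*(8/3) - 1*(-745) = (9*(12² + 49))*(8/3) + 745 = (9*(144 + 49))*(8/3) + 745 = (9*193)*(8/3) + 745 = 1737*(8/3) + 745 = 4632 + 745 = 5377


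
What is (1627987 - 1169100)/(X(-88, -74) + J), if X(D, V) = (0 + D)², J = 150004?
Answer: 458887/157748 ≈ 2.9090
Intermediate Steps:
X(D, V) = D²
(1627987 - 1169100)/(X(-88, -74) + J) = (1627987 - 1169100)/((-88)² + 150004) = 458887/(7744 + 150004) = 458887/157748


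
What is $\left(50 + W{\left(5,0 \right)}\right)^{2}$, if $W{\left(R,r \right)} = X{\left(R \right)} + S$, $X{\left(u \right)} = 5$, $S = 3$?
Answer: $3364$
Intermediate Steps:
$W{\left(R,r \right)} = 8$ ($W{\left(R,r \right)} = 5 + 3 = 8$)
$\left(50 + W{\left(5,0 \right)}\right)^{2} = \left(50 + 8\right)^{2} = 58^{2} = 3364$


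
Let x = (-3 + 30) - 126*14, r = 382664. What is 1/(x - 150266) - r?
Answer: -58166075993/152003 ≈ -3.8266e+5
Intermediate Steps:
x = -1737 (x = 27 - 1764 = -1737)
1/(x - 150266) - r = 1/(-1737 - 150266) - 1*382664 = 1/(-152003) - 382664 = -1/152003 - 382664 = -58166075993/152003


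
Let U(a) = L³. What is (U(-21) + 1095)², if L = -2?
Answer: 1181569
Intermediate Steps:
U(a) = -8 (U(a) = (-2)³ = -8)
(U(-21) + 1095)² = (-8 + 1095)² = 1087² = 1181569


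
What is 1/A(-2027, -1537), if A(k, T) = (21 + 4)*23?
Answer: 1/575 ≈ 0.0017391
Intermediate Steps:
A(k, T) = 575 (A(k, T) = 25*23 = 575)
1/A(-2027, -1537) = 1/575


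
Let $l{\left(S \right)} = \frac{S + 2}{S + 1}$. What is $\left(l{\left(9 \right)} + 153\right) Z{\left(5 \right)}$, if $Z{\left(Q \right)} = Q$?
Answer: $\frac{1541}{2} \approx 770.5$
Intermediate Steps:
$l{\left(S \right)} = \frac{2 + S}{1 + S}$
$\left(l{\left(9 \right)} + 153\right) Z{\left(5 \right)} = \left(\frac{2 + 9}{1 + 9} + 153\right) 5 = \left(\frac{1}{10} \cdot 11 + 153\right) 5 = \left(\frac{11}{10} + 153\right) 5 = \frac{1541}{10} \cdot 5 = \frac{1541}{2}$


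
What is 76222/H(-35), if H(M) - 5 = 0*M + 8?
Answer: 76222/13 ≈ 5863.2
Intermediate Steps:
H(M) = 13 (H(M) = 5 + (0*M + 8) = 5 + (0 + 8) = 5 + 8 = 13)
76222/H(-35) = 76222/13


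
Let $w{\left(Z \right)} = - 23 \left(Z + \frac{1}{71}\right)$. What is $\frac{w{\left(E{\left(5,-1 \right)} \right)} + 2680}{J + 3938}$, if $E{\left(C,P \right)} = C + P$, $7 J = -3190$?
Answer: $\frac{1286075}{1730696} \approx 0.7431$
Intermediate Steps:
$J = - \frac{3190}{7}$ ($J = \frac{1}{7} \left(-3190\right) = - \frac{3190}{7} \approx -455.71$)
$w{\left(Z \right)} = - \frac{23}{71} - 23 Z$ ($w{\left(Z \right)} = - 23 \left(Z + \frac{1}{71}\right) = - 23 \left(\frac{1}{71} + Z\right) = - \frac{23}{71} - 23 Z$)
$\frac{w{\left(E{\left(5,-1 \right)} \right)} + 2680}{J + 3938} = \frac{\left(- \frac{23}{71} - 23 \left(5 - 1\right)\right) + 2680}{- \frac{3190}{7} + 3938} = \frac{\left(- \frac{23}{71} - 92\right) + 2680}{\frac{24376}{7}} = \left(\left(- \frac{23}{71} - 92\right) + 2680\right) \frac{7}{24376} = \left(- \frac{6555}{71} + 2680\right) \frac{7}{24376} = \frac{183725}{71} \cdot \frac{7}{24376} = \frac{1286075}{1730696}$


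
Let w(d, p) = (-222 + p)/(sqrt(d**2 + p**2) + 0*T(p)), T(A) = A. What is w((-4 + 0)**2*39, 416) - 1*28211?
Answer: -28211 + 97*sqrt(13)/1352 ≈ -28211.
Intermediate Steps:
w(d, p) = (-222 + p)/sqrt(d**2 + p**2) (w(d, p) = (-222 + p)/(sqrt(d**2 + p**2) + 0*p) = (-222 + p)/(sqrt(d**2 + p**2) + 0) = (-222 + p)/(sqrt(d**2 + p**2)) = (-222 + p)/sqrt(d**2 + p**2))
w((-4 + 0)**2*39, 416) - 1*28211 = (-222 + 416)/sqrt(((-4 + 0)**2*39)**2 + 416**2) - 1*28211 = 194/sqrt(((-4)**2*39)**2 + 173056) - 28211 = 194/sqrt((16*39)**2 + 173056) - 28211 = 194/sqrt(624**2 + 173056) - 28211 = 194/sqrt(389376 + 173056) - 28211 = 194/sqrt(562432) - 28211 = (sqrt(13)/2704)*194 - 28211 = 97*sqrt(13)/1352 - 28211 = -28211 + 97*sqrt(13)/1352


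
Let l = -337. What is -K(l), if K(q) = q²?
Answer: -113569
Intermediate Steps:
-K(l) = -1*(-337)² = -1*113569 = -113569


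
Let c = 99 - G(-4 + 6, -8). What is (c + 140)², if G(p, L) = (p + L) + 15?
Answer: 52900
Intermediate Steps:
G(p, L) = 15 + L + p (G(p, L) = (L + p) + 15 = 15 + L + p)
c = 90 (c = 99 - (15 - 8 + (-4 + 6)) = 99 - (15 - 8 + 2) = 99 - 1*9 = 99 - 9 = 90)
(c + 140)² = (90 + 140)² = 230² = 52900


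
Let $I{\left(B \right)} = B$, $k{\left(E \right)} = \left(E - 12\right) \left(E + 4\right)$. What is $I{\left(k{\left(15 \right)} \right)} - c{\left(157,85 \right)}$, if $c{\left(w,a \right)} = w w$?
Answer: $-24592$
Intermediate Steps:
$c{\left(w,a \right)} = w^{2}$
$k{\left(E \right)} = \left(-12 + E\right) \left(4 + E\right)$
$I{\left(k{\left(15 \right)} \right)} - c{\left(157,85 \right)} = \left(-48 + 15^{2} - 120\right) - 157^{2} = \left(-48 + 225 - 120\right) - 24649 = 57 - 24649 = -24592$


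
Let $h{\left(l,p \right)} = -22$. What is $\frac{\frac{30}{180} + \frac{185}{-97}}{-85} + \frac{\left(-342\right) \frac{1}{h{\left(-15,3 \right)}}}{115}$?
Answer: $\frac{1948163}{12515910} \approx 0.15565$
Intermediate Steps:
$\frac{\frac{30}{180} + \frac{185}{-97}}{-85} + \frac{\left(-342\right) \frac{1}{h{\left(-15,3 \right)}}}{115} = \frac{\frac{30}{180} + \frac{185}{-97}}{-85} + \frac{\left(-342\right) \frac{1}{-22}}{115} = \left(30 \cdot \frac{1}{180} + 185 \left(- \frac{1}{97}\right)\right) \left(- \frac{1}{85}\right) + \left(-342\right) \left(- \frac{1}{22}\right) \frac{1}{115} = \left(\frac{1}{6} - \frac{185}{97}\right) \left(- \frac{1}{85}\right) + \frac{171}{11} \cdot \frac{1}{115} = \left(- \frac{1013}{582}\right) \left(- \frac{1}{85}\right) + \frac{171}{1265} = \frac{1013}{49470} + \frac{171}{1265} = \frac{1948163}{12515910}$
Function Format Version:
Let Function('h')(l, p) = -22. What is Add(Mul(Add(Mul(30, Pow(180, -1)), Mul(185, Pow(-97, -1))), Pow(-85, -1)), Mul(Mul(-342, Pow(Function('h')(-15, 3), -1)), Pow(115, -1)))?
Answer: Rational(1948163, 12515910) ≈ 0.15565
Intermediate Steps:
Add(Mul(Add(Mul(30, Pow(180, -1)), Mul(185, Pow(-97, -1))), Pow(-85, -1)), Mul(Mul(-342, Pow(Function('h')(-15, 3), -1)), Pow(115, -1))) = Add(Mul(Add(Mul(30, Pow(180, -1)), Mul(185, Pow(-97, -1))), Pow(-85, -1)), Mul(Mul(-342, Pow(-22, -1)), Pow(115, -1))) = Add(Mul(Add(Mul(30, Rational(1, 180)), Mul(185, Rational(-1, 97))), Rational(-1, 85)), Mul(Mul(-342, Rational(-1, 22)), Rational(1, 115))) = Add(Mul(Add(Rational(1, 6), Rational(-185, 97)), Rational(-1, 85)), Mul(Rational(171, 11), Rational(1, 115))) = Add(Mul(Rational(-1013, 582), Rational(-1, 85)), Rational(171, 1265)) = Add(Rational(1013, 49470), Rational(171, 1265)) = Rational(1948163, 12515910)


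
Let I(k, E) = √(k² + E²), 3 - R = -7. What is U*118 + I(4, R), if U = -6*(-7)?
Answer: 4956 + 2*√29 ≈ 4966.8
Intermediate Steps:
R = 10 (R = 3 - 1*(-7) = 3 + 7 = 10)
I(k, E) = √(E² + k²)
U = 42
U*118 + I(4, R) = 42*118 + √(10² + 4²) = 4956 + √(100 + 16) = 4956 + √116 = 4956 + 2*√29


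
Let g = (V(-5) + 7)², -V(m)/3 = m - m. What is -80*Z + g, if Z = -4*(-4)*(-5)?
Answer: 6449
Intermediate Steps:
V(m) = 0 (V(m) = -3*(m - m) = -3*0 = 0)
g = 49 (g = (0 + 7)² = 7² = 49)
Z = -80 (Z = 16*(-5) = -80)
-80*Z + g = -80*(-80) + 49 = -40*(-160) + 49 = 6400 + 49 = 6449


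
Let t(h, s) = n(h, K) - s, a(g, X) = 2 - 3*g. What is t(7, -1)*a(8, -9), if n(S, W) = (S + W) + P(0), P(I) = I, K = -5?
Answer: -66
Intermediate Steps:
n(S, W) = S + W (n(S, W) = (S + W) + 0 = S + W)
t(h, s) = -5 + h - s (t(h, s) = (h - 5) - s = (-5 + h) - s = -5 + h - s)
t(7, -1)*a(8, -9) = (-5 + 7 - 1*(-1))*(2 - 3*8) = (-5 + 7 + 1)*(2 - 24) = 3*(-22) = -66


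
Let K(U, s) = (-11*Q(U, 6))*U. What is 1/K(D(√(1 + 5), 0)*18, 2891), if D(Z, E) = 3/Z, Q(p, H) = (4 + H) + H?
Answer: -√6/9504 ≈ -0.00025773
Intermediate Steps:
Q(p, H) = 4 + 2*H
K(U, s) = -176*U (K(U, s) = (-11*(4 + 2*6))*U = (-11*(4 + 12))*U = (-11*16)*U = -176*U)
1/K(D(√(1 + 5), 0)*18, 2891) = 1/(-176*3/(√(1 + 5))*18) = 1/(-176*3/(√6)*18) = 1/(-176*3*(√6/6)*18) = 1/(-176*√6/2*18) = 1/(-1584*√6) = -√6/9504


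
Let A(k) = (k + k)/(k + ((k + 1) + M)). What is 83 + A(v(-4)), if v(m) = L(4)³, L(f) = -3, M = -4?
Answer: 1595/19 ≈ 83.947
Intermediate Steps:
v(m) = -27 (v(m) = (-3)³ = -27)
A(k) = 2*k/(-3 + 2*k) (A(k) = (k + k)/(k + ((k + 1) - 4)) = (2*k)/(k + ((1 + k) - 4)) = (2*k)/(k + (-3 + k)) = (2*k)/(-3 + 2*k) = 2*k/(-3 + 2*k))
83 + A(v(-4)) = 83 + 2*(-27)/(-3 + 2*(-27)) = 83 + 2*(-27)/(-3 - 54) = 83 + 2*(-27)/(-57) = 83 + 2*(-27)*(-1/57) = 83 + 18/19 = 1595/19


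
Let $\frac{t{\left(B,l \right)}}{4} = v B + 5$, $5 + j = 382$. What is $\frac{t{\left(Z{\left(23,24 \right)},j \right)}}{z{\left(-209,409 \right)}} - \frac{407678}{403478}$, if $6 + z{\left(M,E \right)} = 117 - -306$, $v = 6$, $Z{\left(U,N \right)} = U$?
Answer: $\frac{30393845}{84125163} \approx 0.36129$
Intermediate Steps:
$j = 377$ ($j = -5 + 382 = 377$)
$z{\left(M,E \right)} = 417$ ($z{\left(M,E \right)} = -6 + \left(117 - -306\right) = -6 + \left(117 + 306\right) = -6 + 423 = 417$)
$t{\left(B,l \right)} = 20 + 24 B$ ($t{\left(B,l \right)} = 4 \left(6 B + 5\right) = 4 \left(5 + 6 B\right) = 20 + 24 B$)
$\frac{t{\left(Z{\left(23,24 \right)},j \right)}}{z{\left(-209,409 \right)}} - \frac{407678}{403478} = \frac{20 + 24 \cdot 23}{417} - \frac{407678}{403478} = \left(20 + 552\right) \frac{1}{417} - \frac{203839}{201739} = 572 \cdot \frac{1}{417} - \frac{203839}{201739} = \frac{572}{417} - \frac{203839}{201739} = \frac{30393845}{84125163}$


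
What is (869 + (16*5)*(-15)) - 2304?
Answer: -2635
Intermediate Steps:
(869 + (16*5)*(-15)) - 2304 = (869 + 80*(-15)) - 2304 = (869 - 1200) - 2304 = -331 - 2304 = -2635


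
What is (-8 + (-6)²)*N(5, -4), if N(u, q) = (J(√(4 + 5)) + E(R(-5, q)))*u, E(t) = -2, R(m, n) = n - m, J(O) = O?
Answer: 140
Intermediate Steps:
N(u, q) = u (N(u, q) = (√(4 + 5) - 2)*u = (√9 - 2)*u = (3 - 2)*u = 1*u = u)
(-8 + (-6)²)*N(5, -4) = (-8 + (-6)²)*5 = (-8 + 36)*5 = 28*5 = 140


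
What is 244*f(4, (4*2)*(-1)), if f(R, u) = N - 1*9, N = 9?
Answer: 0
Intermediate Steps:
f(R, u) = 0 (f(R, u) = 9 - 1*9 = 9 - 9 = 0)
244*f(4, (4*2)*(-1)) = 244*0 = 0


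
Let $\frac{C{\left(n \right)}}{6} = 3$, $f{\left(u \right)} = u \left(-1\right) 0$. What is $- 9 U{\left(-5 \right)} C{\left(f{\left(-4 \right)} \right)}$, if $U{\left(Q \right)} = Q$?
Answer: $810$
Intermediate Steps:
$f{\left(u \right)} = 0$ ($f{\left(u \right)} = - u 0 = 0$)
$C{\left(n \right)} = 18$ ($C{\left(n \right)} = 6 \cdot 3 = 18$)
$- 9 U{\left(-5 \right)} C{\left(f{\left(-4 \right)} \right)} = \left(-9\right) \left(-5\right) 18 = 45 \cdot 18 = 810$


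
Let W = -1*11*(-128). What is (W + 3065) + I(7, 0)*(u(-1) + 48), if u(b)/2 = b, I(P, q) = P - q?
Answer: 4795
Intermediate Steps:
u(b) = 2*b
W = 1408 (W = -11*(-128) = 1408)
(W + 3065) + I(7, 0)*(u(-1) + 48) = (1408 + 3065) + (7 - 1*0)*(2*(-1) + 48) = 4473 + (7 + 0)*(-2 + 48) = 4473 + 7*46 = 4473 + 322 = 4795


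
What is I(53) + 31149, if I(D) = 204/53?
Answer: 1651101/53 ≈ 31153.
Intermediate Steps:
I(D) = 204/53 (I(D) = 204*(1/53) = 204/53)
I(53) + 31149 = 204/53 + 31149 = 1651101/53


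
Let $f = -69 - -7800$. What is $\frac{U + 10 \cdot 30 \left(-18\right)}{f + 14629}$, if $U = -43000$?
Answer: $- \frac{1210}{559} \approx -2.1646$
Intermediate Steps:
$f = 7731$ ($f = -69 + 7800 = 7731$)
$\frac{U + 10 \cdot 30 \left(-18\right)}{f + 14629} = \frac{-43000 + 10 \cdot 30 \left(-18\right)}{7731 + 14629} = \frac{-43000 + 300 \left(-18\right)}{22360} = \left(-43000 - 5400\right) \frac{1}{22360} = \left(-48400\right) \frac{1}{22360} = - \frac{1210}{559}$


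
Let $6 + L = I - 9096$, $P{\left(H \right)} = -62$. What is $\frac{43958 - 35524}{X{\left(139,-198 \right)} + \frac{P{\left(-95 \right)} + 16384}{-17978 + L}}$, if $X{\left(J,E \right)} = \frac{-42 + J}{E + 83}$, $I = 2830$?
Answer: $- \frac{1176015875}{211464} \approx -5561.3$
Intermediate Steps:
$X{\left(J,E \right)} = \frac{-42 + J}{83 + E}$
$L = -6272$ ($L = -6 + \left(2830 - 9096\right) = -6 - 6266 = -6272$)
$\frac{43958 - 35524}{X{\left(139,-198 \right)} + \frac{P{\left(-95 \right)} + 16384}{-17978 + L}} = \frac{43958 - 35524}{\frac{-42 + 139}{83 - 198} + \frac{-62 + 16384}{-17978 - 6272}} = \frac{8434}{\frac{1}{-115} \cdot 97 + \frac{16322}{-24250}} = \frac{8434}{\left(- \frac{1}{115}\right) 97 + 16322 \left(- \frac{1}{24250}\right)} = \frac{8434}{- \frac{97}{115} - \frac{8161}{12125}} = \frac{8434}{- \frac{422928}{278875}} = 8434 \left(- \frac{278875}{422928}\right) = - \frac{1176015875}{211464}$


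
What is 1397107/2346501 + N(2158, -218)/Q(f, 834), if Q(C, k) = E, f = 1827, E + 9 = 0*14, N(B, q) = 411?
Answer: -105759772/2346501 ≈ -45.071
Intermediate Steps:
E = -9 (E = -9 + 0*14 = -9 + 0 = -9)
Q(C, k) = -9
1397107/2346501 + N(2158, -218)/Q(f, 834) = 1397107/2346501 + 411/(-9) = 1397107*(1/2346501) + 411*(-⅑) = 1397107/2346501 - 137/3 = -105759772/2346501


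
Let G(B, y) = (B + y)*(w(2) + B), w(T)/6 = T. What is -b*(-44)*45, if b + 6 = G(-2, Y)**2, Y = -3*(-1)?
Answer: 186120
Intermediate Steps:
w(T) = 6*T
Y = 3
G(B, y) = (12 + B)*(B + y) (G(B, y) = (B + y)*(6*2 + B) = (B + y)*(12 + B) = (12 + B)*(B + y))
b = 94 (b = -6 + ((-2)**2 + 12*(-2) + 12*3 - 2*3)**2 = -6 + (4 - 24 + 36 - 6)**2 = -6 + 10**2 = -6 + 100 = 94)
-b*(-44)*45 = -94*(-44)*45 = -(-4136)*45 = -1*(-186120) = 186120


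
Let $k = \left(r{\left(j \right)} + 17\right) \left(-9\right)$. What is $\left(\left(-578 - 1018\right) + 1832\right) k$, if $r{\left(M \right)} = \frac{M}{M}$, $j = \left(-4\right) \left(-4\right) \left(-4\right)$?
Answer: $-38232$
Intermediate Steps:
$j = -64$ ($j = 16 \left(-4\right) = -64$)
$r{\left(M \right)} = 1$
$k = -162$ ($k = \left(1 + 17\right) \left(-9\right) = 18 \left(-9\right) = -162$)
$\left(\left(-578 - 1018\right) + 1832\right) k = \left(\left(-578 - 1018\right) + 1832\right) \left(-162\right) = \left(-1596 + 1832\right) \left(-162\right) = 236 \left(-162\right) = -38232$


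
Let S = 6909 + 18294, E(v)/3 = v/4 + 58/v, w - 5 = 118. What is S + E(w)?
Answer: 4148653/164 ≈ 25297.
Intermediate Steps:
w = 123 (w = 5 + 118 = 123)
E(v) = 174/v + 3*v/4 (E(v) = 3*(v/4 + 58/v) = 3*(58/v + v/4) = 174/v + 3*v/4)
S = 25203
S + E(w) = 25203 + (174/123 + (¾)*123) = 25203 + (174*(1/123) + 369/4) = 25203 + (58/41 + 369/4) = 25203 + 15361/164 = 4148653/164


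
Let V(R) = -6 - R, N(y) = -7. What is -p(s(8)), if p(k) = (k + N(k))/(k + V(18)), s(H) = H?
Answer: 1/16 ≈ 0.062500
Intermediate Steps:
p(k) = (-7 + k)/(-24 + k) (p(k) = (k - 7)/(k + (-6 - 1*18)) = (-7 + k)/(k + (-6 - 18)) = (-7 + k)/(k - 24) = (-7 + k)/(-24 + k))
-p(s(8)) = -(-7 + 8)/(-24 + 8) = -1/(-16) = -(-1)/16 = -1*(-1/16) = 1/16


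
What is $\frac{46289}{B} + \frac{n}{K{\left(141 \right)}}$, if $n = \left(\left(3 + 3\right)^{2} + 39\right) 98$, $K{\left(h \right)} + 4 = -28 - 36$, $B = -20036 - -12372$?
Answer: $- \frac{14869513}{130288} \approx -114.13$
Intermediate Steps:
$B = -7664$ ($B = -20036 + 12372 = -7664$)
$K{\left(h \right)} = -68$ ($K{\left(h \right)} = -4 - 64 = -68$)
$n = 7350$ ($n = \left(6^{2} + 39\right) 98 = \left(36 + 39\right) 98 = 75 \cdot 98 = 7350$)
$\frac{46289}{B} + \frac{n}{K{\left(141 \right)}} = \frac{46289}{-7664} + \frac{7350}{-68} = 46289 \left(- \frac{1}{7664}\right) + 7350 \left(- \frac{1}{68}\right) = - \frac{46289}{7664} - \frac{3675}{34} = - \frac{14869513}{130288}$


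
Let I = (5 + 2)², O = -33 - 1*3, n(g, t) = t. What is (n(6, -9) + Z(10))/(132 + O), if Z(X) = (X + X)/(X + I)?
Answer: -511/5664 ≈ -0.090219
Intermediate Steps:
O = -36 (O = -33 - 3 = -36)
I = 49 (I = 7² = 49)
Z(X) = 2*X/(49 + X) (Z(X) = (X + X)/(X + 49) = (2*X)/(49 + X) = 2*X/(49 + X))
(n(6, -9) + Z(10))/(132 + O) = (-9 + 2*10/(49 + 10))/(132 - 36) = (-9 + 2*10/59)/96 = (-9 + 2*10*(1/59))*(1/96) = (-9 + 20/59)*(1/96) = -511/59*1/96 = -511/5664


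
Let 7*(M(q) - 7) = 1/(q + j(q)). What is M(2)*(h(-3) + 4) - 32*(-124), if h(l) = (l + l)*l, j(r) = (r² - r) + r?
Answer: 86573/21 ≈ 4122.5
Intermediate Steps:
j(r) = r²
M(q) = 7 + 1/(7*(q + q²))
h(l) = 2*l² (h(l) = (2*l)*l = 2*l²)
M(2)*(h(-3) + 4) - 32*(-124) = ((⅐)*(1 + 49*2 + 49*2²)/(2*(1 + 2)))*(2*(-3)² + 4) - 32*(-124) = ((⅐)*(½)*(1 + 98 + 49*4)/3)*(2*9 + 4) + 3968 = ((⅐)*(½)*(⅓)*(1 + 98 + 196))*(18 + 4) + 3968 = ((⅐)*(½)*(⅓)*295)*22 + 3968 = (295/42)*22 + 3968 = 3245/21 + 3968 = 86573/21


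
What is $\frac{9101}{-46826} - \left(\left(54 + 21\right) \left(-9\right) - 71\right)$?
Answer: $\frac{34923095}{46826} \approx 745.81$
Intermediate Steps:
$\frac{9101}{-46826} - \left(\left(54 + 21\right) \left(-9\right) - 71\right) = 9101 \left(- \frac{1}{46826}\right) - \left(75 \left(-9\right) - 71\right) = - \frac{9101}{46826} - \left(-675 - 71\right) = - \frac{9101}{46826} - -746 = - \frac{9101}{46826} + 746 = \frac{34923095}{46826}$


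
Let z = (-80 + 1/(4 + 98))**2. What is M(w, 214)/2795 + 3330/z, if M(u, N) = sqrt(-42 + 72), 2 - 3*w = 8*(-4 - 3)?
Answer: 34645320/66569281 + sqrt(30)/2795 ≈ 0.52240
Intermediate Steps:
w = 58/3 (w = 2/3 - 8*(-4 - 3)/3 = 2/3 - 8*(-7)/3 = 2/3 - 1/3*(-56) = 2/3 + 56/3 = 58/3 ≈ 19.333)
M(u, N) = sqrt(30)
z = 66569281/10404 (z = (-80 + 1/102)**2 = (-8159/102)**2 = 66569281/10404 ≈ 6398.4)
M(w, 214)/2795 + 3330/z = sqrt(30)/2795 + 3330/(66569281/10404) = sqrt(30)*(1/2795) + 3330*(10404/66569281) = sqrt(30)/2795 + 34645320/66569281 = 34645320/66569281 + sqrt(30)/2795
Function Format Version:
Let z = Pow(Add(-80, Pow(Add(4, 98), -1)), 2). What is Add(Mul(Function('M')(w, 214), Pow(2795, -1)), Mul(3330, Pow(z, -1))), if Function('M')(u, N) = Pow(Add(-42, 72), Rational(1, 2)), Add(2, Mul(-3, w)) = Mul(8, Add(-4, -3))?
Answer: Add(Rational(34645320, 66569281), Mul(Rational(1, 2795), Pow(30, Rational(1, 2)))) ≈ 0.52240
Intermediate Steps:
w = Rational(58, 3) (w = Add(Rational(2, 3), Mul(Rational(-1, 3), Mul(8, Add(-4, -3)))) = Add(Rational(2, 3), Mul(Rational(-1, 3), Mul(8, -7))) = Add(Rational(2, 3), Mul(Rational(-1, 3), -56)) = Add(Rational(2, 3), Rational(56, 3)) = Rational(58, 3) ≈ 19.333)
Function('M')(u, N) = Pow(30, Rational(1, 2))
z = Rational(66569281, 10404) (z = Pow(Add(-80, Pow(102, -1)), 2) = Pow(Add(-80, Rational(1, 102)), 2) = Pow(Rational(-8159, 102), 2) = Rational(66569281, 10404) ≈ 6398.4)
Add(Mul(Function('M')(w, 214), Pow(2795, -1)), Mul(3330, Pow(z, -1))) = Add(Mul(Pow(30, Rational(1, 2)), Pow(2795, -1)), Mul(3330, Pow(Rational(66569281, 10404), -1))) = Add(Mul(Pow(30, Rational(1, 2)), Rational(1, 2795)), Mul(3330, Rational(10404, 66569281))) = Add(Mul(Rational(1, 2795), Pow(30, Rational(1, 2))), Rational(34645320, 66569281)) = Add(Rational(34645320, 66569281), Mul(Rational(1, 2795), Pow(30, Rational(1, 2))))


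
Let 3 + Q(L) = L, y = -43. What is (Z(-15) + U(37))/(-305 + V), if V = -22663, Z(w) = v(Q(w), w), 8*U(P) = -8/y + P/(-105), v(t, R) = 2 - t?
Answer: -721649/829604160 ≈ -0.00086987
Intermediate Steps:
Q(L) = -3 + L
U(P) = 1/43 - P/840 (U(P) = (-8/(-43) + P/(-105))/8 = (-8*(-1/43) + P*(-1/105))/8 = (8/43 - P/105)/8 = 1/43 - P/840)
Z(w) = 5 - w (Z(w) = 2 - (-3 + w) = 2 + (3 - w) = 5 - w)
(Z(-15) + U(37))/(-305 + V) = ((5 - 1*(-15)) + (1/43 - 1/840*37))/(-305 - 22663) = ((5 + 15) + (1/43 - 37/840))/(-22968) = (20 - 751/36120)*(-1/22968) = (721649/36120)*(-1/22968) = -721649/829604160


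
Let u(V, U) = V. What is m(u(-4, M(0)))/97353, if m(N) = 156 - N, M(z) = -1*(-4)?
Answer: 160/97353 ≈ 0.0016435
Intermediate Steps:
M(z) = 4
m(u(-4, M(0)))/97353 = (156 - 1*(-4))/97353 = (156 + 4)*(1/97353) = 160*(1/97353) = 160/97353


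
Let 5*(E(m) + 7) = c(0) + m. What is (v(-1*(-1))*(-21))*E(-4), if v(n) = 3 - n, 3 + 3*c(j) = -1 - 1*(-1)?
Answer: 336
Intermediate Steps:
c(j) = -1 (c(j) = -1 + (-1 - 1*(-1))/3 = -1 + (-1 + 1)/3 = -1 + (⅓)*0 = -1 + 0 = -1)
E(m) = -36/5 + m/5 (E(m) = -7 + (-1 + m)/5 = -7 + (-⅕ + m/5) = -36/5 + m/5)
(v(-1*(-1))*(-21))*E(-4) = ((3 - (-1)*(-1))*(-21))*(-36/5 + (⅕)*(-4)) = ((3 - 1*1)*(-21))*(-36/5 - ⅘) = ((3 - 1)*(-21))*(-8) = (2*(-21))*(-8) = -42*(-8) = 336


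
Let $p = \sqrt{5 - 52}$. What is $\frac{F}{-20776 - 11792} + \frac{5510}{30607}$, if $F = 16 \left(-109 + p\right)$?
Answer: $\frac{29103536}{124601097} - \frac{2 i \sqrt{47}}{4071} \approx 0.23357 - 0.003368 i$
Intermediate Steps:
$p = i \sqrt{47}$ ($p = \sqrt{-47} = i \sqrt{47} \approx 6.8557 i$)
$F = -1744 + 16 i \sqrt{47}$ ($F = 16 \left(-109 + i \sqrt{47}\right) = -1744 + 16 i \sqrt{47} \approx -1744.0 + 109.69 i$)
$\frac{F}{-20776 - 11792} + \frac{5510}{30607} = \frac{-1744 + 16 i \sqrt{47}}{-20776 - 11792} + \frac{5510}{30607} = \frac{-1744 + 16 i \sqrt{47}}{-20776 - 11792} + 5510 \cdot \frac{1}{30607} = \frac{-1744 + 16 i \sqrt{47}}{-32568} + \frac{5510}{30607} = \left(-1744 + 16 i \sqrt{47}\right) \left(- \frac{1}{32568}\right) + \frac{5510}{30607} = \left(\frac{218}{4071} - \frac{2 i \sqrt{47}}{4071}\right) + \frac{5510}{30607} = \frac{29103536}{124601097} - \frac{2 i \sqrt{47}}{4071}$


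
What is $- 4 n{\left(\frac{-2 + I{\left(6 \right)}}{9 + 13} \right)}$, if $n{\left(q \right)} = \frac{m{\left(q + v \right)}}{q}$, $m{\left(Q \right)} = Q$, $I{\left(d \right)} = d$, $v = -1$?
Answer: $18$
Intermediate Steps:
$n{\left(q \right)} = \frac{-1 + q}{q}$ ($n{\left(q \right)} = \frac{q - 1}{q} = \frac{-1 + q}{q}$)
$- 4 n{\left(\frac{-2 + I{\left(6 \right)}}{9 + 13} \right)} = - 4 \frac{-1 + \frac{-2 + 6}{9 + 13}}{\left(-2 + 6\right) \frac{1}{9 + 13}} = - 4 \frac{-1 + \frac{4}{22}}{4 \cdot \frac{1}{22}} = - 4 \frac{-1 + 4 \cdot \frac{1}{22}}{4 \cdot \frac{1}{22}} = - 4 \frac{-1 + \frac{2}{11}}{\frac{2}{11}} = - 4 \cdot \frac{11}{2} \left(- \frac{9}{11}\right) = \left(-4\right) \left(- \frac{9}{2}\right) = 18$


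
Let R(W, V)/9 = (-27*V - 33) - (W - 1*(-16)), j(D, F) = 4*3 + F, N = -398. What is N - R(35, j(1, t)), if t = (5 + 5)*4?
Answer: 12994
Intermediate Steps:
t = 40 (t = 10*4 = 40)
j(D, F) = 12 + F
R(W, V) = -441 - 243*V - 9*W (R(W, V) = 9*((-27*V - 33) - (W - 1*(-16))) = 9*((-33 - 27*V) - (W + 16)) = 9*((-33 - 27*V) - (16 + W)) = 9*((-33 - 27*V) + (-16 - W)) = 9*(-49 - W - 27*V) = -441 - 243*V - 9*W)
N - R(35, j(1, t)) = -398 - (-441 - 243*(12 + 40) - 9*35) = -398 - (-441 - 243*52 - 315) = -398 - (-441 - 12636 - 315) = -398 - 1*(-13392) = -398 + 13392 = 12994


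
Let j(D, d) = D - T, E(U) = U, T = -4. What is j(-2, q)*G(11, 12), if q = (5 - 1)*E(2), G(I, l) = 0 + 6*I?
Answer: 132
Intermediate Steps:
G(I, l) = 6*I
q = 8 (q = (5 - 1)*2 = 4*2 = 8)
j(D, d) = 4 + D (j(D, d) = D - 1*(-4) = D + 4 = 4 + D)
j(-2, q)*G(11, 12) = (4 - 2)*(6*11) = 2*66 = 132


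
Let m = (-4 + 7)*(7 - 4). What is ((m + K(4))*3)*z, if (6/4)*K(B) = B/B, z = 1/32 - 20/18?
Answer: -9019/288 ≈ -31.316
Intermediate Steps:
z = -311/288 (z = 1*(1/32) - 20*1/18 = 1/32 - 10/9 = -311/288 ≈ -1.0799)
m = 9 (m = 3*3 = 9)
K(B) = ⅔ (K(B) = 2*(B/B)/3 = (⅔)*1 = ⅔)
((m + K(4))*3)*z = ((9 + ⅔)*3)*(-311/288) = ((29/3)*3)*(-311/288) = 29*(-311/288) = -9019/288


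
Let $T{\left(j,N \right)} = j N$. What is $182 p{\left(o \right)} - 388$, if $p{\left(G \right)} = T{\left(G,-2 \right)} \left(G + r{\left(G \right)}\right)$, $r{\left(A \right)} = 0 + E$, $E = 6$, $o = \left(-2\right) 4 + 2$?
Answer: $-388$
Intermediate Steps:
$T{\left(j,N \right)} = N j$
$o = -6$ ($o = -8 + 2 = -6$)
$r{\left(A \right)} = 6$ ($r{\left(A \right)} = 0 + 6 = 6$)
$p{\left(G \right)} = - 2 G \left(6 + G\right)$ ($p{\left(G \right)} = - 2 G \left(G + 6\right) = - 2 G \left(6 + G\right)$)
$182 p{\left(o \right)} - 388 = 182 \left(\left(-2\right) \left(-6\right) \left(6 - 6\right)\right) - 388 = 182 \left(\left(-2\right) \left(-6\right) 0\right) - 388 = 182 \cdot 0 - 388 = 0 - 388 = -388$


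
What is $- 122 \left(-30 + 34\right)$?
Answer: $-488$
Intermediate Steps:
$- 122 \left(-30 + 34\right) = \left(-122\right) 4 = -488$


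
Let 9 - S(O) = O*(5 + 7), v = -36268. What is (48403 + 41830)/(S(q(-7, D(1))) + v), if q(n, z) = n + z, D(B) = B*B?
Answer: -90233/36187 ≈ -2.4935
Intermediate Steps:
D(B) = B²
S(O) = 9 - 12*O (S(O) = 9 - O*(5 + 7) = 9 - O*12 = 9 - 12*O)
(48403 + 41830)/(S(q(-7, D(1))) + v) = (48403 + 41830)/((9 - 12*(-7 + 1²)) - 36268) = 90233/((9 - 12*(-7 + 1)) - 36268) = 90233/((9 - 12*(-6)) - 36268) = 90233/((9 + 72) - 36268) = 90233/(81 - 36268) = 90233/(-36187) = 90233*(-1/36187) = -90233/36187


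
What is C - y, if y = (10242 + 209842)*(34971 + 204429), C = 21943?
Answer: -52688087657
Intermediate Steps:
y = 52688109600 (y = 220084*239400 = 52688109600)
C - y = 21943 - 1*52688109600 = 21943 - 52688109600 = -52688087657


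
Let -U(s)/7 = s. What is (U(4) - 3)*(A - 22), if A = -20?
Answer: 1302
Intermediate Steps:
U(s) = -7*s
(U(4) - 3)*(A - 22) = (-7*4 - 3)*(-20 - 22) = (-28 - 3)*(-42) = -31*(-42) = 1302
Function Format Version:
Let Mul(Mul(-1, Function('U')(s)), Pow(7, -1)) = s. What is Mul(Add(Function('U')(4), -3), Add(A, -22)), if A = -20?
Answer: 1302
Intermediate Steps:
Function('U')(s) = Mul(-7, s)
Mul(Add(Function('U')(4), -3), Add(A, -22)) = Mul(Add(Mul(-7, 4), -3), Add(-20, -22)) = Mul(Add(-28, -3), -42) = Mul(-31, -42) = 1302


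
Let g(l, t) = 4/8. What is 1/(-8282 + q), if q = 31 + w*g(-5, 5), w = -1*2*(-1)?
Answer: -1/8250 ≈ -0.00012121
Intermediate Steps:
g(l, t) = ½ (g(l, t) = 4*(⅛) = ½)
w = 2 (w = -2*(-1) = 2)
q = 32 (q = 31 + 2*(½) = 31 + 1 = 32)
1/(-8282 + q) = 1/(-8282 + 32) = 1/(-8250) = -1/8250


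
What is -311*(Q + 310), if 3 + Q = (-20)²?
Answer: -219877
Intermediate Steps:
Q = 397 (Q = -3 + (-20)² = -3 + 400 = 397)
-311*(Q + 310) = -311*(397 + 310) = -311*707 = -219877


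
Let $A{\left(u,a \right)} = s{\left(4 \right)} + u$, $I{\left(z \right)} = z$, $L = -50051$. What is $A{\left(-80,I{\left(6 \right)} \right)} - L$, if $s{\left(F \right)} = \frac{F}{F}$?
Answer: $49972$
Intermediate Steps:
$s{\left(F \right)} = 1$
$A{\left(u,a \right)} = 1 + u$
$A{\left(-80,I{\left(6 \right)} \right)} - L = \left(1 - 80\right) - -50051 = -79 + 50051 = 49972$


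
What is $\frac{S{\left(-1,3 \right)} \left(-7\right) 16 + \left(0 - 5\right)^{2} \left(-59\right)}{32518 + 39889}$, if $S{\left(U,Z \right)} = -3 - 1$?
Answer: $- \frac{1027}{72407} \approx -0.014184$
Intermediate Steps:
$S{\left(U,Z \right)} = -4$ ($S{\left(U,Z \right)} = -3 - 1 = -4$)
$\frac{S{\left(-1,3 \right)} \left(-7\right) 16 + \left(0 - 5\right)^{2} \left(-59\right)}{32518 + 39889} = \frac{\left(-4\right) \left(-7\right) 16 + \left(0 - 5\right)^{2} \left(-59\right)}{32518 + 39889} = \frac{28 \cdot 16 + \left(-5\right)^{2} \left(-59\right)}{72407} = \left(448 + 25 \left(-59\right)\right) \frac{1}{72407} = \left(448 - 1475\right) \frac{1}{72407} = \left(-1027\right) \frac{1}{72407} = - \frac{1027}{72407}$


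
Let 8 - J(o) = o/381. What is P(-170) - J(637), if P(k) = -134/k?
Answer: -179408/32385 ≈ -5.5398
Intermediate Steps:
J(o) = 8 - o/381
P(-170) - J(637) = -134/(-170) - (8 - 1/381*637) = -134*(-1/170) - (8 - 637/381) = 67/85 - 1*2411/381 = 67/85 - 2411/381 = -179408/32385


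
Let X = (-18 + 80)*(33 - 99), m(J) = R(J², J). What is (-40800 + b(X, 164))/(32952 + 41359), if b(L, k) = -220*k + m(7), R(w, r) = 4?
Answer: -76876/74311 ≈ -1.0345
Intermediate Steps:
m(J) = 4
X = -4092 (X = 62*(-66) = -4092)
b(L, k) = 4 - 220*k (b(L, k) = -220*k + 4 = 4 - 220*k)
(-40800 + b(X, 164))/(32952 + 41359) = (-40800 + (4 - 220*164))/(32952 + 41359) = (-40800 + (4 - 36080))/74311 = (-40800 - 36076)*(1/74311) = -76876*1/74311 = -76876/74311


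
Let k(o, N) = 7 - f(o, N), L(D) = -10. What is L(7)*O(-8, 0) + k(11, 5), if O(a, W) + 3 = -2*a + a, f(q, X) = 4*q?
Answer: -87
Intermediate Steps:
O(a, W) = -3 - a (O(a, W) = -3 + (-2*a + a) = -3 - a)
k(o, N) = 7 - 4*o
L(7)*O(-8, 0) + k(11, 5) = -10*(-3 - 1*(-8)) + (7 - 4*11) = -10*(-3 + 8) + (7 - 44) = -10*5 - 37 = -50 - 37 = -87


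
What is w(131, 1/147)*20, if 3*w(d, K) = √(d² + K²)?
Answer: 100*√14833282/441 ≈ 873.33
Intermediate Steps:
w(d, K) = √(K² + d²)/3 (w(d, K) = √(d² + K²)/3 = √(K² + d²)/3)
w(131, 1/147)*20 = (√((1/147)² + 131²)/3)*20 = (√((1/147)² + 17161)/3)*20 = (√(1/21609 + 17161)/3)*20 = (√(370832050/21609)/3)*20 = ((5*√14833282/147)/3)*20 = (5*√14833282/441)*20 = 100*√14833282/441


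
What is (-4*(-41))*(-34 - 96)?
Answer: -21320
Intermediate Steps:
(-4*(-41))*(-34 - 96) = 164*(-130) = -21320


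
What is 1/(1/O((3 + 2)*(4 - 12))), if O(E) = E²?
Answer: 1600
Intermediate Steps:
1/(1/O((3 + 2)*(4 - 12))) = 1/(1/(((3 + 2)*(4 - 12))²)) = 1/(1/((5*(-8))²)) = 1/(1/((-40)²)) = 1/(1/1600) = 1600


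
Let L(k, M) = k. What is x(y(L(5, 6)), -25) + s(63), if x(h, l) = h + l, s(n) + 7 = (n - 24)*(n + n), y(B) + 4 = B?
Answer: 4883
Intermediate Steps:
y(B) = -4 + B
s(n) = -7 + 2*n*(-24 + n) (s(n) = -7 + (n - 24)*(n + n) = -7 + (-24 + n)*(2*n) = -7 + 2*n*(-24 + n))
x(y(L(5, 6)), -25) + s(63) = ((-4 + 5) - 25) + (-7 - 48*63 + 2*63²) = (1 - 25) + (-7 - 3024 + 2*3969) = -24 + (-7 - 3024 + 7938) = -24 + 4907 = 4883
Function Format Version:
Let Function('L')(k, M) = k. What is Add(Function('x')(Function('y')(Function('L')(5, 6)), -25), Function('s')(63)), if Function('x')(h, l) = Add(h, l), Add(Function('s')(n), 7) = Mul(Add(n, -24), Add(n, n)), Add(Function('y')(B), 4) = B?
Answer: 4883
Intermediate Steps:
Function('y')(B) = Add(-4, B)
Function('s')(n) = Add(-7, Mul(2, n, Add(-24, n))) (Function('s')(n) = Add(-7, Mul(Add(n, -24), Add(n, n))) = Add(-7, Mul(Add(-24, n), Mul(2, n))) = Add(-7, Mul(2, n, Add(-24, n))))
Add(Function('x')(Function('y')(Function('L')(5, 6)), -25), Function('s')(63)) = Add(Add(Add(-4, 5), -25), Add(-7, Mul(-48, 63), Mul(2, Pow(63, 2)))) = Add(Add(1, -25), Add(-7, -3024, Mul(2, 3969))) = Add(-24, Add(-7, -3024, 7938)) = Add(-24, 4907) = 4883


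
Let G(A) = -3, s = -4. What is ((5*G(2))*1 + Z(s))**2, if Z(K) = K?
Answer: 361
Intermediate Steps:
((5*G(2))*1 + Z(s))**2 = ((5*(-3))*1 - 4)**2 = (-15*1 - 4)**2 = (-15 - 4)**2 = (-19)**2 = 361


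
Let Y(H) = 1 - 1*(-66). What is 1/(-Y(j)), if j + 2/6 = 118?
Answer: -1/67 ≈ -0.014925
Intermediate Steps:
j = 353/3 (j = -⅓ + 118 = 353/3 ≈ 117.67)
Y(H) = 67 (Y(H) = 1 + 66 = 67)
1/(-Y(j)) = 1/(-1*67) = 1/(-67) = -1/67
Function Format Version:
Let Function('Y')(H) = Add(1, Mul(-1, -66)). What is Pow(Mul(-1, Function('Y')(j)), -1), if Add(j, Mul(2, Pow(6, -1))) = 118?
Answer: Rational(-1, 67) ≈ -0.014925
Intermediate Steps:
j = Rational(353, 3) (j = Add(Rational(-1, 3), 118) = Rational(353, 3) ≈ 117.67)
Function('Y')(H) = 67 (Function('Y')(H) = Add(1, 66) = 67)
Pow(Mul(-1, Function('Y')(j)), -1) = Pow(Mul(-1, 67), -1) = Pow(-67, -1) = Rational(-1, 67)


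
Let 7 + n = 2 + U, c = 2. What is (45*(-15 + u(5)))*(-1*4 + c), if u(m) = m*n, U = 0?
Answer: 3600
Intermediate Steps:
n = -5 (n = -7 + (2 + 0) = -7 + 2 = -5)
u(m) = -5*m (u(m) = m*(-5) = -5*m)
(45*(-15 + u(5)))*(-1*4 + c) = (45*(-15 - 5*5))*(-1*4 + 2) = (45*(-15 - 25))*(-4 + 2) = (45*(-40))*(-2) = -1800*(-2) = 3600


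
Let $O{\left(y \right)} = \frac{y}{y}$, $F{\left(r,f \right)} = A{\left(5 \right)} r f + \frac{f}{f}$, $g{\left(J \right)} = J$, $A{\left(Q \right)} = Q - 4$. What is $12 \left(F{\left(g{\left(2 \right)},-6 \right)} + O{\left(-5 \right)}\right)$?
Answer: $-120$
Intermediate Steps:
$A{\left(Q \right)} = -4 + Q$
$F{\left(r,f \right)} = 1 + f r$ ($F{\left(r,f \right)} = \left(-4 + 5\right) r f + \frac{f}{f} = 1 r f + 1 = r f + 1 = f r + 1 = 1 + f r$)
$O{\left(y \right)} = 1$
$12 \left(F{\left(g{\left(2 \right)},-6 \right)} + O{\left(-5 \right)}\right) = 12 \left(\left(1 - 12\right) + 1\right) = 12 \left(-11 + 1\right) = 12 \left(-10\right) = -120$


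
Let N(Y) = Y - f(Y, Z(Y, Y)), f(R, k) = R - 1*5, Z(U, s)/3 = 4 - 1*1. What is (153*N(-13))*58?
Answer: 44370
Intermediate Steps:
Z(U, s) = 9 (Z(U, s) = 3*(4 - 1*1) = 3*(4 - 1) = 3*3 = 9)
f(R, k) = -5 + R (f(R, k) = R - 5 = -5 + R)
N(Y) = 5 (N(Y) = Y - (-5 + Y) = Y + (5 - Y) = 5)
(153*N(-13))*58 = (153*5)*58 = 765*58 = 44370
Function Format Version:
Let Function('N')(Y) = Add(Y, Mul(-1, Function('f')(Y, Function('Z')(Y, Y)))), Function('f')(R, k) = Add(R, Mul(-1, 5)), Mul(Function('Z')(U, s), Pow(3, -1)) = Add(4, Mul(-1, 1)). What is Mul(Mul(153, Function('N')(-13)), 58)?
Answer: 44370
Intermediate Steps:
Function('Z')(U, s) = 9 (Function('Z')(U, s) = Mul(3, Add(4, Mul(-1, 1))) = Mul(3, Add(4, -1)) = Mul(3, 3) = 9)
Function('f')(R, k) = Add(-5, R) (Function('f')(R, k) = Add(R, -5) = Add(-5, R))
Function('N')(Y) = 5 (Function('N')(Y) = Add(Y, Mul(-1, Add(-5, Y))) = Add(Y, Add(5, Mul(-1, Y))) = 5)
Mul(Mul(153, Function('N')(-13)), 58) = Mul(Mul(153, 5), 58) = Mul(765, 58) = 44370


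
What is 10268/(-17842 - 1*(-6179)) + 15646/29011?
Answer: -115405650/338355293 ≈ -0.34108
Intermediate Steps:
10268/(-17842 - 1*(-6179)) + 15646/29011 = 10268/(-17842 + 6179) + 15646*(1/29011) = 10268/(-11663) + 15646/29011 = 10268*(-1/11663) + 15646/29011 = -10268/11663 + 15646/29011 = -115405650/338355293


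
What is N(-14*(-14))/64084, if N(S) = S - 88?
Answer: 27/16021 ≈ 0.0016853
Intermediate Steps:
N(S) = -88 + S
N(-14*(-14))/64084 = (-88 - 14*(-14))/64084 = (-88 + 196)*(1/64084) = 108*(1/64084) = 27/16021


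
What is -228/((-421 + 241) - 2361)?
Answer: 76/847 ≈ 0.089728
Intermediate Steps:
-228/((-421 + 241) - 2361) = -228/(-180 - 2361) = -228/(-2541) = -1/2541*(-228) = 76/847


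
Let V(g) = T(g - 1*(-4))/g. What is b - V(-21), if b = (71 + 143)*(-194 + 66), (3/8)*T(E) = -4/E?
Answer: -29336800/1071 ≈ -27392.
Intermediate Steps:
T(E) = -32/(3*E) (T(E) = 8*(-4/E)/3 = -32/(3*E))
V(g) = -32/(3*g*(4 + g)) (V(g) = (-32/(3*(g - 1*(-4))))/g = (-32/(3*(g + 4)))/g = (-32/(3*(4 + g)))/g = -32/(3*g*(4 + g)))
b = -27392 (b = 214*(-128) = -27392)
b - V(-21) = -27392 - (-32)/(3*(-21)*(4 - 21)) = -27392 - (-32)*(-1)/(3*21*(-17)) = -27392 - (-32)*(-1)*(-1)/(3*21*17) = -27392 - 1*(-32/1071) = -27392 + 32/1071 = -29336800/1071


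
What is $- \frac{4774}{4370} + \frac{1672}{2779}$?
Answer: $- \frac{2980153}{6072115} \approx -0.49079$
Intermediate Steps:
$- \frac{4774}{4370} + \frac{1672}{2779} = \left(-4774\right) \frac{1}{4370} + 1672 \cdot \frac{1}{2779} = - \frac{2387}{2185} + \frac{1672}{2779} = - \frac{2980153}{6072115}$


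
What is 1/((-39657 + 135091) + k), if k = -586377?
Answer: -1/490943 ≈ -2.0369e-6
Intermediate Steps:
1/((-39657 + 135091) + k) = 1/((-39657 + 135091) - 586377) = 1/(95434 - 586377) = 1/(-490943) = -1/490943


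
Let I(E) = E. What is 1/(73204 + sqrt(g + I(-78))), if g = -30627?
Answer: 73204/5358856321 - I*sqrt(30705)/5358856321 ≈ 1.366e-5 - 3.2699e-8*I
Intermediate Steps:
1/(73204 + sqrt(g + I(-78))) = 1/(73204 + sqrt(-30627 - 78)) = 1/(73204 + sqrt(-30705)) = 1/(73204 + I*sqrt(30705))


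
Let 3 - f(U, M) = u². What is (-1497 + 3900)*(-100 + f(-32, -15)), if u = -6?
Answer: -319599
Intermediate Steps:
f(U, M) = -33 (f(U, M) = 3 - 1*(-6)² = 3 - 1*36 = 3 - 36 = -33)
(-1497 + 3900)*(-100 + f(-32, -15)) = (-1497 + 3900)*(-100 - 33) = 2403*(-133) = -319599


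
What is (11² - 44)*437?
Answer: 33649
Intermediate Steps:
(11² - 44)*437 = (121 - 44)*437 = 77*437 = 33649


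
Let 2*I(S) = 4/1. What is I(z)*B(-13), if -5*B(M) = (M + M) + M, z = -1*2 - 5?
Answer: 78/5 ≈ 15.600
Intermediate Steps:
z = -7 (z = -2 - 5 = -7)
I(S) = 2 (I(S) = (4/1)/2 = (4*1)/2 = (1/2)*4 = 2)
B(M) = -3*M/5 (B(M) = -((M + M) + M)/5 = -(2*M + M)/5 = -3*M/5)
I(z)*B(-13) = 2*(-3/5*(-13)) = 2*(39/5) = 78/5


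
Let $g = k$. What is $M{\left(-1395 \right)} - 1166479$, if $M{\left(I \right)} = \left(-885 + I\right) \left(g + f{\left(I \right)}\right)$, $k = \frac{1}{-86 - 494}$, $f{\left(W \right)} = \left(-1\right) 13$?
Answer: $- \frac{32968217}{29} \approx -1.1368 \cdot 10^{6}$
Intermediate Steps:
$f{\left(W \right)} = -13$
$k = - \frac{1}{580}$ ($k = \frac{1}{-86 - 494} = \frac{1}{-580} = - \frac{1}{580} \approx -0.0017241$)
$g = - \frac{1}{580} \approx -0.0017241$
$M{\left(I \right)} = \frac{1334757}{116} - \frac{7541 I}{580}$ ($M{\left(I \right)} = \left(-885 + I\right) \left(- \frac{1}{580} - 13\right) = \left(-885 + I\right) \left(- \frac{7541}{580}\right) = \frac{1334757}{116} - \frac{7541 I}{580}$)
$M{\left(-1395 \right)} - 1166479 = \left(\frac{1334757}{116} - - \frac{2103939}{116}\right) - 1166479 = \left(\frac{1334757}{116} + \frac{2103939}{116}\right) - 1166479 = \frac{859674}{29} - 1166479 = - \frac{32968217}{29}$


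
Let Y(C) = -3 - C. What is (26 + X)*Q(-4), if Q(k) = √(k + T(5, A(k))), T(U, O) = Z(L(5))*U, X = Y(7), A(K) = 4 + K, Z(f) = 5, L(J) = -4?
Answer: 16*√21 ≈ 73.321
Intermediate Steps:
X = -10 (X = -3 - 1*7 = -3 - 7 = -10)
T(U, O) = 5*U
Q(k) = √(25 + k) (Q(k) = √(k + 5*5) = √(k + 25) = √(25 + k))
(26 + X)*Q(-4) = (26 - 10)*√(25 - 4) = 16*√21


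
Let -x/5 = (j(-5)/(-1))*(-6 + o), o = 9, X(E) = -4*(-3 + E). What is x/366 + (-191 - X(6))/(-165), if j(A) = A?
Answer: 17713/20130 ≈ 0.87993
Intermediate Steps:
X(E) = 12 - 4*E
x = -75 (x = -5*(-5/(-1))*(-6 + 9) = -5*(-5*(-1))*3 = -25*3 = -5*15 = -75)
x/366 + (-191 - X(6))/(-165) = -75/366 + (-191 - (12 - 4*6))/(-165) = -75*1/366 + (-191 - (12 - 24))*(-1/165) = -25/122 + (-191 - 1*(-12))*(-1/165) = -25/122 + (-191 + 12)*(-1/165) = -25/122 - 179*(-1/165) = -25/122 + 179/165 = 17713/20130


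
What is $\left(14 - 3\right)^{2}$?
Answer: $121$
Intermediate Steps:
$\left(14 - 3\right)^{2} = 11^{2} = 121$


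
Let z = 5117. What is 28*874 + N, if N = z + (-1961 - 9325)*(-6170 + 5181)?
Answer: 11191443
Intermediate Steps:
N = 11166971 (N = 5117 + (-1961 - 9325)*(-6170 + 5181) = 5117 - 11286*(-989) = 5117 + 11161854 = 11166971)
28*874 + N = 28*874 + 11166971 = 24472 + 11166971 = 11191443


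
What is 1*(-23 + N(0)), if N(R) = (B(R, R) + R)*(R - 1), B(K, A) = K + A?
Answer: -23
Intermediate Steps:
B(K, A) = A + K
N(R) = 3*R*(-1 + R) (N(R) = ((R + R) + R)*(R - 1) = (2*R + R)*(-1 + R) = (3*R)*(-1 + R) = 3*R*(-1 + R))
1*(-23 + N(0)) = 1*(-23 + 3*0*(-1 + 0)) = 1*(-23 + 3*0*(-1)) = 1*(-23 + 0) = 1*(-23) = -23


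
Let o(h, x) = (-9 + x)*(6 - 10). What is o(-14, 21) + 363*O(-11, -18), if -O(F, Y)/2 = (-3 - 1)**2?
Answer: -11664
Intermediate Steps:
O(F, Y) = -32 (O(F, Y) = -2*(-3 - 1)**2 = -2*(-4)**2 = -2*16 = -32)
o(h, x) = 36 - 4*x (o(h, x) = (-9 + x)*(-4) = 36 - 4*x)
o(-14, 21) + 363*O(-11, -18) = (36 - 4*21) + 363*(-32) = (36 - 84) - 11616 = -48 - 11616 = -11664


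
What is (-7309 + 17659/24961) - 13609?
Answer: -522116539/24961 ≈ -20917.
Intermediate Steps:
(-7309 + 17659/24961) - 13609 = -182422290/24961 - 13609 = -522116539/24961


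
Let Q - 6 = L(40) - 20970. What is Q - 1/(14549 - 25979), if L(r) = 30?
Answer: -239275619/11430 ≈ -20934.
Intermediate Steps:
Q = -20934 (Q = 6 + (30 - 20970) = 6 - 20940 = -20934)
Q - 1/(14549 - 25979) = -20934 - 1/(14549 - 25979) = -20934 - 1/(-11430) = -20934 - 1*(-1/11430) = -20934 + 1/11430 = -239275619/11430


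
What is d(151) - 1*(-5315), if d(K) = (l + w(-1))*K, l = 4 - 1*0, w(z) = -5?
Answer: 5164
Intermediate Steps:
l = 4 (l = 4 + 0 = 4)
d(K) = -K (d(K) = (4 - 5)*K = -K)
d(151) - 1*(-5315) = -1*151 - 1*(-5315) = -151 + 5315 = 5164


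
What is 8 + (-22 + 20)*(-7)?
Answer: 22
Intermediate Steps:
8 + (-22 + 20)*(-7) = 8 - 2*(-7) = 8 + 14 = 22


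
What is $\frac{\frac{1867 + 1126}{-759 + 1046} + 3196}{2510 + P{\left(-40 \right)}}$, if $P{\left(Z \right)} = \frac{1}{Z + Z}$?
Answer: $\frac{26800}{20979} \approx 1.2775$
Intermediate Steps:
$P{\left(Z \right)} = \frac{1}{2 Z}$
$\frac{\frac{1867 + 1126}{-759 + 1046} + 3196}{2510 + P{\left(-40 \right)}} = \frac{\frac{1867 + 1126}{-759 + 1046} + 3196}{2510 + \frac{1}{2 \left(-40\right)}} = \frac{\frac{2993}{287} + 3196}{2510 + \frac{1}{2} \left(- \frac{1}{40}\right)} = \frac{2993 \cdot \frac{1}{287} + 3196}{2510 - \frac{1}{80}} = \frac{\frac{73}{7} + 3196}{\frac{200799}{80}} = \frac{22445}{7} \cdot \frac{80}{200799} = \frac{26800}{20979}$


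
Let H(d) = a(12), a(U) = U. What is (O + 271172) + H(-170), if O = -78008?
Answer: 193176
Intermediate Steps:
H(d) = 12
(O + 271172) + H(-170) = (-78008 + 271172) + 12 = 193164 + 12 = 193176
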